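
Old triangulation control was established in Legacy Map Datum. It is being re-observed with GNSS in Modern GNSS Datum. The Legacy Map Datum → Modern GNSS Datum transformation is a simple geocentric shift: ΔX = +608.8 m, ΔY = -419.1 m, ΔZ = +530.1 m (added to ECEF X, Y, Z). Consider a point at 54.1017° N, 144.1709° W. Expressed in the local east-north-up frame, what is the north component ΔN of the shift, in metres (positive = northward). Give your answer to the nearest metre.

The local north axis is (−sin φ cos λ, −sin φ sin λ, cos φ), giving ΔN = 399.841 − 198.730 + 310.823 = 511.93 m.

ΔN = 512 m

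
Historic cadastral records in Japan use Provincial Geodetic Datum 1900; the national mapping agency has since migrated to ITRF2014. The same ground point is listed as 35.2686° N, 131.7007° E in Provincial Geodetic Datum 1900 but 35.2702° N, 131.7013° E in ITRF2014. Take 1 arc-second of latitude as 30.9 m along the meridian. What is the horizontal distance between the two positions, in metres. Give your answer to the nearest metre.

186 m

Δφ = 35.2702° − 35.2686° = +0.0016°; Δλ = 131.7013° − 131.7007° = +0.0006°.
1° of latitude = 3600 × 30.90 = 111240 m.
ΔN = Δφ × 111240 = 178.0 m; ΔE = Δλ × 111240 × cos(35.2686°) = +0.0006 × 111240 × 0.816454 = 54.5 m.
Distance = √(ΔE² + ΔN²) = √(54.5² + 178.0²) = 186.1 m.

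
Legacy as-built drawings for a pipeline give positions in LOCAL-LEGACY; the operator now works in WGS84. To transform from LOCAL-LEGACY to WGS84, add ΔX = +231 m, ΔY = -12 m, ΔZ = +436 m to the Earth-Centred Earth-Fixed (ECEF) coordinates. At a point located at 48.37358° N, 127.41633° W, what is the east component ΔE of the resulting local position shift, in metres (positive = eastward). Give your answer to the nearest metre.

ΔE = 191 m

The local east axis at (φ, λ) is (−sin λ, cos λ, 0), so ΔE = −sin(-127.41633°)·231 + cos(-127.41633°)·(-12) = 190.76 m.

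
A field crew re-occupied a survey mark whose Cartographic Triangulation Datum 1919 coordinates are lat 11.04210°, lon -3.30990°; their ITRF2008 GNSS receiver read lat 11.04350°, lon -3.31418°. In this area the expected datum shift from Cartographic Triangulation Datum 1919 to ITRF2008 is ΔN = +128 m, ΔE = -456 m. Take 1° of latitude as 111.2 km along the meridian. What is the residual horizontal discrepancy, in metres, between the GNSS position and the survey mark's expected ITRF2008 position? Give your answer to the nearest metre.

30 m

Observed coordinate differences: Δφ = +0.00140°, Δλ = -0.00428°.
Converting to metres (1° lat = 111200 m, cos φ = 0.981487): observed ΔN = 155.7 m, observed ΔE = -467.1 m.
Subtracting the expected shift leaves a residual of 155.7 − (128) = 27.7 m north and -467.1 − (-456) = -11.1 m east.
Residual distance = √(27.7² + (-11.1)²) = 29.8 m.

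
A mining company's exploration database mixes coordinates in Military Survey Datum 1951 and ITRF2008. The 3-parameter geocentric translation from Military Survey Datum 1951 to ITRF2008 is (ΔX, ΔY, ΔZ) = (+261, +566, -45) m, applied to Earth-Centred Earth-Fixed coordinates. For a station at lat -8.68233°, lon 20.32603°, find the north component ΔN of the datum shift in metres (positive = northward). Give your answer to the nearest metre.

ΔN = 22 m

At φ = -8.68233°, λ = 20.32603°: sin φ = -0.150956, cos φ = 0.988540, sin λ = 0.347362, cos λ = 0.937731.
ΔN = −sin φ cos λ·ΔX − sin φ sin λ·ΔY + cos φ·ΔZ = −(-0.150956)(0.937731)(261) − (-0.150956)(0.347362)(566) + (0.988540)(-45) = 22.14 m.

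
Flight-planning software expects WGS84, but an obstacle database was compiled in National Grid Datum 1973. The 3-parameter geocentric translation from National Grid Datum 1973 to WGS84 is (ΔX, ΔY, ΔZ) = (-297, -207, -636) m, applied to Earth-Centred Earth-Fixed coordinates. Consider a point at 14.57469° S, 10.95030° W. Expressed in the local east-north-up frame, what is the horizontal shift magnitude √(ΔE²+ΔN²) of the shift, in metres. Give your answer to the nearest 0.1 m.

At φ = -14.57469°, λ = -10.95030°: sin φ = -0.251642, cos φ = 0.967820, sin λ = -0.189957, cos λ = 0.981792.
ΔE = −sin λ·ΔX + cos λ·ΔY = −(-0.189957)·(-297) + (0.981792)·(-207) = -259.65 m.
ΔN = −sin φ cos λ·ΔX − sin φ sin λ·ΔY + cos φ·ΔZ = −(-0.251642)(0.981792)(-297) − (-0.251642)(-0.189957)(-207) + (0.967820)(-636) = -679.02 m.
Horizontal magnitude = √(ΔE² + ΔN²) = √((-259.65)² + (-679.02)²) = 726.97 m.

727.0 m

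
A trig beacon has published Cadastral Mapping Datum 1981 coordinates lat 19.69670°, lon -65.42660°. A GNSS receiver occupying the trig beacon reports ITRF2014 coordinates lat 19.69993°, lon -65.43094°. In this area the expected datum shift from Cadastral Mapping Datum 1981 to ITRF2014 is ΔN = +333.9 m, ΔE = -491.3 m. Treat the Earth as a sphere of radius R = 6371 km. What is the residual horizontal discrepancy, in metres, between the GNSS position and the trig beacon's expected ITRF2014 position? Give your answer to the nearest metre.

Observed coordinate differences: Δφ = +0.00323°, Δλ = -0.00434°.
Converting to metres (1° lat = 111195 m, cos φ = 0.941490): observed ΔN = 359.2 m, observed ΔE = -454.3 m.
Subtracting the expected shift leaves a residual of 359.2 − (333.9) = 25.3 m north and -454.3 − (-491.3) = 37.0 m east.
Residual distance = √(25.3² + 37.0²) = 44.8 m.

45 m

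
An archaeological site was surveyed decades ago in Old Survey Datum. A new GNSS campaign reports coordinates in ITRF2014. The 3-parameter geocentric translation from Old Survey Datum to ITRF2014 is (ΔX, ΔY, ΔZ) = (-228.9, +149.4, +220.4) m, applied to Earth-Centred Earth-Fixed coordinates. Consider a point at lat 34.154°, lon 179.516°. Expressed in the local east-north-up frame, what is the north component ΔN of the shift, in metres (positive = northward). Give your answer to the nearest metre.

ΔN = 53 m

At φ = 34.154°, λ = 179.516°: sin φ = 0.561419, cos φ = 0.827532, sin λ = 0.008447, cos λ = -0.999964.
ΔN = −sin φ cos λ·ΔX − sin φ sin λ·ΔY + cos φ·ΔZ = −(0.561419)(-0.999964)(-228.9) − (0.561419)(0.008447)(149.4) + (0.827532)(220.4) = 53.18 m.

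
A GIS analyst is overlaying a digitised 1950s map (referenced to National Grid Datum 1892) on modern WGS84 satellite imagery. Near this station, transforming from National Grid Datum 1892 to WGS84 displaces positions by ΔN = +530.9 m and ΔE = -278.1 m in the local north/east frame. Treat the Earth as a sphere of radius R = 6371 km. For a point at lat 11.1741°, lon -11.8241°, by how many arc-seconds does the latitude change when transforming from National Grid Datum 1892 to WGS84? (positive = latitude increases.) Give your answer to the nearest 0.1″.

On a sphere of radius R, 1 rad of latitude = R, so Δφ = ΔN / R = 530.9 / 6371000 = 8.3331e-05 rad = 17.188″.

Δφ = 17.2″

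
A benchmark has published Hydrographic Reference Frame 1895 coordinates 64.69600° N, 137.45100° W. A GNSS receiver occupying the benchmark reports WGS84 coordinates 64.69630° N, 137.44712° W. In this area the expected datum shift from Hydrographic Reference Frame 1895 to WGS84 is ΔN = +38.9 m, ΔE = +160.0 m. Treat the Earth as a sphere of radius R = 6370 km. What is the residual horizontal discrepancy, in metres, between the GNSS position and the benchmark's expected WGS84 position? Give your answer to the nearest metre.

Observed coordinate differences: Δφ = +0.00030°, Δλ = +0.00388°.
Converting to metres (1° lat = 111177 m, cos φ = 0.427421): observed ΔN = 33.4 m, observed ΔE = 184.4 m.
Subtracting the expected shift leaves a residual of 33.4 − (38.9) = -5.5 m north and 184.4 − (160.0) = 24.4 m east.
Residual distance = √((-5.5)² + 24.4²) = 25.0 m.

25 m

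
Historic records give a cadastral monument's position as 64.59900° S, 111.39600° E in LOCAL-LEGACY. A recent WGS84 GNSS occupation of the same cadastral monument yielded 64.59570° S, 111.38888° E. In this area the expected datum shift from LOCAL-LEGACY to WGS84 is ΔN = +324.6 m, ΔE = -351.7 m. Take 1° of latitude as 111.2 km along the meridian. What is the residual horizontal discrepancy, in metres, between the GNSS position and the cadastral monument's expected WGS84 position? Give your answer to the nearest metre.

44 m

Observed coordinate differences: Δφ = +0.00330°, Δλ = -0.00712°.
Converting to metres (1° lat = 111200 m, cos φ = 0.428951): observed ΔN = 367.0 m, observed ΔE = -339.6 m.
Subtracting the expected shift leaves a residual of 367.0 − (324.6) = 42.4 m north and -339.6 − (-351.7) = 12.1 m east.
Residual distance = √(42.4² + 12.1²) = 44.0 m.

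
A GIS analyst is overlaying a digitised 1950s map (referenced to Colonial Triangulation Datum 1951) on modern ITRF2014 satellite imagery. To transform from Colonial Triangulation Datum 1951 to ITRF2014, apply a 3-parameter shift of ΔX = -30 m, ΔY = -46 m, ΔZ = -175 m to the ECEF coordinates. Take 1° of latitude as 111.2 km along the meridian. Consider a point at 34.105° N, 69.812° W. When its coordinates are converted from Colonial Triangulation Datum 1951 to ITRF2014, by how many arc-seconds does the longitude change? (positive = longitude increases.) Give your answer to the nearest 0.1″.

Δλ = -1.7″

sin φ = 0.560711, cos φ = 0.828011, sin λ = -0.938565, cos λ = 0.345102.
East component: ΔE = −sin λ·ΔX + cos λ·ΔY = −(-0.938565)(-30) + (0.345102)(-46) = -44.03 m.
1° of latitude spans 111200 m; at latitude φ, 1° of longitude spans that × cos φ = 92074.9 m, so Δλ = -44.03 / 92074.9 × 3600 = -1.722″.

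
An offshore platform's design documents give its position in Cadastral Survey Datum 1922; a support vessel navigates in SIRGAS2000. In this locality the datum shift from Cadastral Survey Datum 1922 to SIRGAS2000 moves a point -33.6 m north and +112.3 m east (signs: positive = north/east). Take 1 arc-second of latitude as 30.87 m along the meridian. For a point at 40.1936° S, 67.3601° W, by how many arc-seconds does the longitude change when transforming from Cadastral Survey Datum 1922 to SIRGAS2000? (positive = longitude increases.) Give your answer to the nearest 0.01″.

Δλ = 4.76″

At latitude -40.1936°, cos φ = 0.763868.
1″ of longitude at this latitude = 30.87 × cos φ = 23.5806 m, so Δλ = 112.3 / 23.5806 = 4.762″.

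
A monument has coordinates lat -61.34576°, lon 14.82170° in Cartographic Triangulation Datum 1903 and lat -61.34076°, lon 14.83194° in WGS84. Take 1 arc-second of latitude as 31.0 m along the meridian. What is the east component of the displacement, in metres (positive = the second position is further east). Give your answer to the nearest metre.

ΔE = 548 m

Δφ = -61.34076° − -61.34576° = +0.00500°; Δλ = 14.83194° − 14.82170° = +0.01024°.
1° of latitude = 3600 × 31.00 = 111600 m.
ΔN = Δφ × 111600 = 558.0 m; ΔE = Δλ × 111600 × cos(-61.34576°) = +0.01024 × 111600 × 0.479523 = 548.0 m.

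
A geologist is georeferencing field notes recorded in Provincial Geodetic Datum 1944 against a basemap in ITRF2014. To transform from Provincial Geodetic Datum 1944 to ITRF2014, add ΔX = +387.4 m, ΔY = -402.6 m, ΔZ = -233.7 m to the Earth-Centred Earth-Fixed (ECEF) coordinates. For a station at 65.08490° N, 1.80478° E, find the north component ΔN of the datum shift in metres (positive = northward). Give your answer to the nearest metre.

At φ = 65.08490°, λ = 1.80478°: sin φ = 0.906933, cos φ = 0.421275, sin λ = 0.031494, cos λ = 0.999504.
ΔN = −sin φ cos λ·ΔX − sin φ sin λ·ΔY + cos φ·ΔZ = −(0.906933)(0.999504)(387.4) − (0.906933)(0.031494)(-402.6) + (0.421275)(-233.7) = -438.12 m.

ΔN = -438 m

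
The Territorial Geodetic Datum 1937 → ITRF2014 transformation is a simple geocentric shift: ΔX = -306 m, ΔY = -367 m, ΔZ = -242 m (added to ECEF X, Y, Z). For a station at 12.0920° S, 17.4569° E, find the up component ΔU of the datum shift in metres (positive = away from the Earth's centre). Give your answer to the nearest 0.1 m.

The local up (radial) axis is (cos φ cos λ, cos φ sin λ, sin φ), giving ΔU = -285.430 − 107.653 + 50.695 = -342.39 m.

ΔU = -342.4 m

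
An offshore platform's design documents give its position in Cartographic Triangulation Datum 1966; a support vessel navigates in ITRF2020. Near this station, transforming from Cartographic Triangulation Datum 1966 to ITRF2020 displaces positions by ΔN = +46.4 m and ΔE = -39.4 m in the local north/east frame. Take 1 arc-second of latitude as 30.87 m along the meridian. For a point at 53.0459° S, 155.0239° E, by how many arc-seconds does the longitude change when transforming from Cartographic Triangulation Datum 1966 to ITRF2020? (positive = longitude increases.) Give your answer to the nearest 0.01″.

Δλ = -2.12″

At latitude -53.0459°, cos φ = 0.601175.
1″ of longitude at this latitude = 30.87 × cos φ = 18.5583 m, so Δλ = -39.4 / 18.5583 = -2.123″.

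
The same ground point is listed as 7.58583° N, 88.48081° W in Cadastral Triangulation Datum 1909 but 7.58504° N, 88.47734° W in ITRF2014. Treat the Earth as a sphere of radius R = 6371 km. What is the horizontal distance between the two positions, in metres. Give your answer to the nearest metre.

Δφ = 7.58504° − 7.58583° = -0.00079°; Δλ = -88.47734° − -88.48081° = +0.00347°.
1° along a meridian = πR/180 = 111195 m.
ΔN = Δφ × 111195 = -87.8 m; ΔE = Δλ × 111195 × cos(7.58583°) = +0.00347 × 111195 × 0.991248 = 382.5 m.
Distance = √(ΔE² + ΔN²) = √(382.5² + (-87.8)²) = 392.4 m.

392 m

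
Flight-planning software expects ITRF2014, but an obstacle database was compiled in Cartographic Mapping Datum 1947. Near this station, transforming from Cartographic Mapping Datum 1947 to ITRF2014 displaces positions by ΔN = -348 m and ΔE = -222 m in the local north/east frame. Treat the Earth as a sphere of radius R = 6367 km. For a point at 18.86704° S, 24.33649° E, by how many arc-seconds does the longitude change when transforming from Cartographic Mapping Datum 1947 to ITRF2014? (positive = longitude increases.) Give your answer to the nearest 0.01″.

At latitude -18.86704°, cos φ = 0.946272.
One radian of longitude at latitude φ spans R cos φ, so Δλ = ΔE / (R cos φ) = -222.0 / (6367000 × 0.946272) = -3.6847e-05 rad = -7.600″.

Δλ = -7.60″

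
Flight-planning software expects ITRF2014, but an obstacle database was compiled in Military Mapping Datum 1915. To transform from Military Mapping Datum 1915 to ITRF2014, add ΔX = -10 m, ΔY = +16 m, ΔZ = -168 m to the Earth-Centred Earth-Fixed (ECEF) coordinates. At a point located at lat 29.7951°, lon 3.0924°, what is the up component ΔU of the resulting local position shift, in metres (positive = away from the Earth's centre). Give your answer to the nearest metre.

At φ = 29.7951°, λ = 3.0924°: sin φ = 0.496900, cos φ = 0.867808, sin λ = 0.053946, cos λ = 0.998544.
ΔU = cos φ cos λ·ΔX + cos φ sin λ·ΔY + sin φ·ΔZ = (0.867808)(0.998544)(-10) + (0.867808)(0.053946)(16) + (0.496900)(-168) = -91.40 m.

ΔU = -91 m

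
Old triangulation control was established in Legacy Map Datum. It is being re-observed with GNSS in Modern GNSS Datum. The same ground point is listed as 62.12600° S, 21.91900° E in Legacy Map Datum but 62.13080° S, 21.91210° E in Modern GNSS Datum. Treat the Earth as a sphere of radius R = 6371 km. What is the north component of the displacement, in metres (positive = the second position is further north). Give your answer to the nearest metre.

ΔN = -534 m

Δφ = -62.13080° − -62.12600° = -0.00480°; Δλ = 21.91210° − 21.91900° = -0.00690°.
1° along a meridian = πR/180 = 111195 m.
ΔN = Δφ × 111195 = -533.7 m; ΔE = Δλ × 111195 × cos(-62.12600°) = -0.00690 × 111195 × 0.467529 = -358.7 m.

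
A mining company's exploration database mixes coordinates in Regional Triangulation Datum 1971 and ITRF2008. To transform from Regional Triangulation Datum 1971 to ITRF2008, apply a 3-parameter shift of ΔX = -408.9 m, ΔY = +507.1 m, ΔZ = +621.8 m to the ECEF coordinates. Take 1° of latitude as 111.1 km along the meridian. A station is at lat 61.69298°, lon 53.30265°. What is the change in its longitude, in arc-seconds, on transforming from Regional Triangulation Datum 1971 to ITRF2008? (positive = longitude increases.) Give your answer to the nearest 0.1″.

sin φ = 0.880419, cos φ = 0.474196, sin λ = 0.801803, cos λ = 0.597588.
East component: ΔE = −sin λ·ΔX + cos λ·ΔY = −(0.801803)(-408.9) + (0.597588)(507.1) = 630.89 m.
1° of latitude spans 111100 m; at latitude φ, 1° of longitude spans that × cos φ = 52683.2 m, so Δλ = 630.89 / 52683.2 × 3600 = 43.111″.

Δλ = 43.1″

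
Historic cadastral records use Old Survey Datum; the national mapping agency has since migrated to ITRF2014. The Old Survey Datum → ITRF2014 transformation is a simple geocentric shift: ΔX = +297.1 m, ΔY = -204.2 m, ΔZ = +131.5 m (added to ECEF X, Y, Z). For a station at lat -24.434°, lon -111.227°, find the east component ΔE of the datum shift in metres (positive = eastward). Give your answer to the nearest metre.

At φ = -24.434°, λ = -111.227°: sin φ = -0.413645, cos φ = 0.910438, sin λ = -0.932153, cos λ = -0.362064.
ΔE = −sin λ·ΔX + cos λ·ΔY = −(-0.932153)·(297.1) + (-0.362064)·(-204.2) = 350.88 m.

ΔE = 351 m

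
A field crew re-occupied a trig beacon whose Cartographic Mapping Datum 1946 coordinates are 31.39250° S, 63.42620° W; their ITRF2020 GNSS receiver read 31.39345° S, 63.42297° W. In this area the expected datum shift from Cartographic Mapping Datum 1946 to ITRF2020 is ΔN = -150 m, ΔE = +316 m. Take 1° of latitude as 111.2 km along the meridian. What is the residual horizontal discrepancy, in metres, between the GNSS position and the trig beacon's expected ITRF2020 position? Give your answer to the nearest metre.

45 m

Observed coordinate differences: Δφ = -0.00095°, Δλ = +0.00323°.
Converting to metres (1° lat = 111200 m, cos φ = 0.853619): observed ΔN = -105.6 m, observed ΔE = 306.6 m.
Subtracting the expected shift leaves a residual of -105.6 − (-150) = 44.4 m north and 306.6 − (316) = -9.4 m east.
Residual distance = √(44.4² + (-9.4)²) = 45.3 m.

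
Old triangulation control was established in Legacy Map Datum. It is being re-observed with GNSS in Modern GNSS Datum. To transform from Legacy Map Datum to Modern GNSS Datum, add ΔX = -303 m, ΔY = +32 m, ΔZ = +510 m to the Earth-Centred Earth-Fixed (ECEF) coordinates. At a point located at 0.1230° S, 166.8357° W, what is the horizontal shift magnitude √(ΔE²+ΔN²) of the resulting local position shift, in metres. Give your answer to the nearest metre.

520 m

At φ = -0.1230°, λ = -166.8357°: sin φ = -0.002147, cos φ = 0.999998, sin λ = -0.227744, cos λ = -0.973721.
ΔE = −sin λ·ΔX + cos λ·ΔY = −(-0.227744)·(-303) + (-0.973721)·(32) = -100.17 m.
ΔN = −sin φ cos λ·ΔX − sin φ sin λ·ΔY + cos φ·ΔZ = −(-0.002147)(-0.973721)(-303) − (-0.002147)(-0.227744)(32) + (0.999998)(510) = 510.62 m.
Horizontal magnitude = √(ΔE² + ΔN²) = √((-100.17)² + 510.62²) = 520.35 m.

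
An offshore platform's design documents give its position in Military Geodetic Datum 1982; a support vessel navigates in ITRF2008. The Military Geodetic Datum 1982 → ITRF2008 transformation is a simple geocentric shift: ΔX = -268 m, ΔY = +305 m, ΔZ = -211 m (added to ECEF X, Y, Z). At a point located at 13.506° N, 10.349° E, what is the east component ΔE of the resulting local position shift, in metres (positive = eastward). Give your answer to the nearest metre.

ΔE = 348 m

The local east axis at (φ, λ) is (−sin λ, cos λ, 0), so ΔE = −sin(10.349°)·(-268) + cos(10.349°)·305 = 348.18 m.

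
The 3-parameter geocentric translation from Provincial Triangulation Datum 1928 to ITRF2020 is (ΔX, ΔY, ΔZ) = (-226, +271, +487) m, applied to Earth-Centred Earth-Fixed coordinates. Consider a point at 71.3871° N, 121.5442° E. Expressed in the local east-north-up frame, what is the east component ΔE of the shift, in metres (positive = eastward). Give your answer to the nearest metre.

The local east axis at (φ, λ) is (−sin λ, cos λ, 0), so ΔE = −sin(121.5442°)·(-226) + cos(121.5442°)·271 = 50.83 m.

ΔE = 51 m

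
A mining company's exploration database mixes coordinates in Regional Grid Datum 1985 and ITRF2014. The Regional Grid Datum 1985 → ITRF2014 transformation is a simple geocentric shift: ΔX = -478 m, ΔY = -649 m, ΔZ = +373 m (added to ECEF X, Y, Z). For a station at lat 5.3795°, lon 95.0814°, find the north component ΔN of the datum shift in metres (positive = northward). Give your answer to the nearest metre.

ΔN = 428 m

The local north axis is (−sin φ cos λ, −sin φ sin λ, cos φ), giving ΔN = -3.969 + 60.606 + 371.357 = 427.99 m.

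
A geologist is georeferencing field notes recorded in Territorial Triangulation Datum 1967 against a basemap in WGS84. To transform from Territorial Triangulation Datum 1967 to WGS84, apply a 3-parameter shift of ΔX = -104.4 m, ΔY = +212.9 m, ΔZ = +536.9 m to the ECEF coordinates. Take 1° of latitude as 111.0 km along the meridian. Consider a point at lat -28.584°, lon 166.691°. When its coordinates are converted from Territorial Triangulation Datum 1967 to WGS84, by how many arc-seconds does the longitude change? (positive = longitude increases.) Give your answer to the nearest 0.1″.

Δλ = -6.8″

sin φ = -0.478447, cos φ = 0.878117, sin λ = 0.230203, cos λ = -0.973143.
East component: ΔE = −sin λ·ΔX + cos λ·ΔY = −(0.230203)(-104.4) + (-0.973143)(212.9) = -183.15 m.
1° of latitude spans 111000 m; at latitude φ, 1° of longitude spans that × cos φ = 97470.9 m, so Δλ = -183.15 / 97470.9 × 3600 = -6.764″.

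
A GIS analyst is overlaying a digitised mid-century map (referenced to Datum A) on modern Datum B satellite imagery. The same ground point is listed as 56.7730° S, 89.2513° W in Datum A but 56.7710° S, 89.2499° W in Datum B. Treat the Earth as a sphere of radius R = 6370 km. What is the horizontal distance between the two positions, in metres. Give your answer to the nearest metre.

238 m

Δφ = -56.7710° − -56.7730° = +0.0020°; Δλ = -89.2499° − -89.2513° = +0.0014°.
1° along a meridian = πR/180 = 111177 m.
ΔN = Δφ × 111177 = 222.4 m; ΔE = Δλ × 111177 × cos(-56.7730°) = +0.0014 × 111177 × 0.547957 = 85.3 m.
Distance = √(ΔE² + ΔN²) = √(85.3² + 222.4²) = 238.2 m.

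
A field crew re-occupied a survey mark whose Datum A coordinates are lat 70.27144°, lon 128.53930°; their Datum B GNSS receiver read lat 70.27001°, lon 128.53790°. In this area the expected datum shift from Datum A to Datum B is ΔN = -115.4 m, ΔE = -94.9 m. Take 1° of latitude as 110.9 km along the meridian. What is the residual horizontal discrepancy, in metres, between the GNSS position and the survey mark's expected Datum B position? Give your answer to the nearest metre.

Observed coordinate differences: Δφ = -0.00143°, Δλ = -0.00140°.
Converting to metres (1° lat = 110900 m, cos φ = 0.337565): observed ΔN = -158.6 m, observed ΔE = -52.4 m.
Subtracting the expected shift leaves a residual of -158.6 − (-115.4) = -43.2 m north and -52.4 − (-94.9) = 42.5 m east.
Residual distance = √((-43.2)² + 42.5²) = 60.6 m.

61 m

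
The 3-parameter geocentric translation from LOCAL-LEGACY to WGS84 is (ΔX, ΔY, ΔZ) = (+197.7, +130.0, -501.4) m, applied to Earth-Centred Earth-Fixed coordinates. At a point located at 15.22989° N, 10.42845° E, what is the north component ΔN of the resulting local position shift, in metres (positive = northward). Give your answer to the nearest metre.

ΔN = -541 m

The local north axis is (−sin φ cos λ, −sin φ sin λ, cos φ), giving ΔN = -51.076 − 6.181 − 483.791 = -541.05 m.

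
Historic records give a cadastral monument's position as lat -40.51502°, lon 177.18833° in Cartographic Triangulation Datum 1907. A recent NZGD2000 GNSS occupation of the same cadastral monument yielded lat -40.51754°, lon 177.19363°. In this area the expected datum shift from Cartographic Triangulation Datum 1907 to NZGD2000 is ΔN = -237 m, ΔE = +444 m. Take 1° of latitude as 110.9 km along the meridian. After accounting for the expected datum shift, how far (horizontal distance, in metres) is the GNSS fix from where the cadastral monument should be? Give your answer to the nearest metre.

Observed coordinate differences: Δφ = -0.00252°, Δλ = +0.00530°.
Converting to metres (1° lat = 110900 m, cos φ = 0.760236): observed ΔN = -279.5 m, observed ΔE = 446.8 m.
Subtracting the expected shift leaves a residual of -279.5 − (-237) = -42.5 m north and 446.8 − (444) = 2.8 m east.
Residual distance = √((-42.5)² + 2.8²) = 42.6 m.

43 m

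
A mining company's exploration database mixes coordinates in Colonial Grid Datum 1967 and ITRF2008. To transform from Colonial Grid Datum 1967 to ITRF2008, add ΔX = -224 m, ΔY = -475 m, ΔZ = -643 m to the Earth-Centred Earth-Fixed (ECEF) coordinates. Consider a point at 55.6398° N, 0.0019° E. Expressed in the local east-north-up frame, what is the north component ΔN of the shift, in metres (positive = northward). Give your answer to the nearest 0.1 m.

ΔN = -178.0 m

The local north axis is (−sin φ cos λ, −sin φ sin λ, cos φ), giving ΔN = 184.913 + 0.013 − 362.905 = -177.98 m.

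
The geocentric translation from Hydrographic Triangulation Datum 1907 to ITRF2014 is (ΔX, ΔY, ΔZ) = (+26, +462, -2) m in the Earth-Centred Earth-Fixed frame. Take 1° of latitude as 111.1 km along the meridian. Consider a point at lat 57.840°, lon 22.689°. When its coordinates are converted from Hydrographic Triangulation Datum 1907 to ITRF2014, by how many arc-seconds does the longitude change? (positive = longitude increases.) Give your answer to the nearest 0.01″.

sin φ = 0.846565, cos φ = 0.532285, sin λ = 0.385729, cos λ = 0.922612.
East component: ΔE = −sin λ·ΔX + cos λ·ΔY = −(0.385729)(26) + (0.922612)(462) = 416.22 m.
1° of latitude spans 111100 m; at latitude φ, 1° of longitude spans that × cos φ = 59136.9 m, so Δλ = 416.22 / 59136.9 × 3600 = 25.338″.

Δλ = 25.34″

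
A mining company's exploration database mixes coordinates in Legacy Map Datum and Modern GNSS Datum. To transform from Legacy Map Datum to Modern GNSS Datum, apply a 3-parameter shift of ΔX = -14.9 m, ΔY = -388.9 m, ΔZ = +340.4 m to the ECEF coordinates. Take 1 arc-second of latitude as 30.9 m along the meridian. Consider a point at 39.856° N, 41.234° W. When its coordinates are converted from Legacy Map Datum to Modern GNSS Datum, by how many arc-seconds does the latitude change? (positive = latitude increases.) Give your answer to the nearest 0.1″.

Δφ = 3.4″

sin φ = 0.640860, cos φ = 0.767658, sin λ = -0.659136, cos λ = 0.752024.
North component: ΔN = −sin φ cos λ·ΔX − sin φ sin λ·ΔY + cos φ·ΔZ = −(0.640860)(0.752024)(-14.9) − (0.640860)(-0.659136)(-388.9) + (0.767658)(340.4) = 104.21 m.
1° of latitude spans 3600 × 30.90 = 111240 m, so Δφ = 104.21 / 111240 × 3600 = 3.373″.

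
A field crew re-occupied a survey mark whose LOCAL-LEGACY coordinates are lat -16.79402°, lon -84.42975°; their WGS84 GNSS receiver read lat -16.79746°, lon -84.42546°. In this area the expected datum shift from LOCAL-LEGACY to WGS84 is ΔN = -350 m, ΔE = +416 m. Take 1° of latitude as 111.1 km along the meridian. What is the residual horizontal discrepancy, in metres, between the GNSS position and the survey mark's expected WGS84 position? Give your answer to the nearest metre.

Observed coordinate differences: Δφ = -0.00344°, Δλ = +0.00429°.
Converting to metres (1° lat = 111100 m, cos φ = 0.957350): observed ΔN = -382.2 m, observed ΔE = 456.3 m.
Subtracting the expected shift leaves a residual of -382.2 − (-350) = -32.2 m north and 456.3 − (416) = 40.3 m east.
Residual distance = √((-32.2)² + 40.3²) = 51.6 m.

52 m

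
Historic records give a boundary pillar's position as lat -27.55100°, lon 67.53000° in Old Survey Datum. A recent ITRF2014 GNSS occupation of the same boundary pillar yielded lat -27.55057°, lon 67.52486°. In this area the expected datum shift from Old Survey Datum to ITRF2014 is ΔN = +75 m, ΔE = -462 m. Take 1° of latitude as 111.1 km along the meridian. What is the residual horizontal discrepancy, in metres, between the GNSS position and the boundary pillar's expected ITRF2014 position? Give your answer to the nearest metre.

52 m

Observed coordinate differences: Δφ = +0.00043°, Δλ = -0.00514°.
Converting to metres (1° lat = 111100 m, cos φ = 0.886599): observed ΔN = 47.8 m, observed ΔE = -506.3 m.
Subtracting the expected shift leaves a residual of 47.8 − (75) = -27.2 m north and -506.3 − (-462) = -44.3 m east.
Residual distance = √((-27.2)² + (-44.3)²) = 52.0 m.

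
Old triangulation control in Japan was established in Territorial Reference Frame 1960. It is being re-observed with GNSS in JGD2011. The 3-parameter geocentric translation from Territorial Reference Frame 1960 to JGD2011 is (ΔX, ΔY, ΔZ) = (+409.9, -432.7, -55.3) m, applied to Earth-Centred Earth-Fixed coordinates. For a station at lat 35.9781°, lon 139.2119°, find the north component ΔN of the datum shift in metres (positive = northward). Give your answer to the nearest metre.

ΔN = 304 m

The local north axis is (−sin φ cos λ, −sin φ sin λ, cos φ), giving ΔN = 182.322 + 166.060 − 44.751 = 303.63 m.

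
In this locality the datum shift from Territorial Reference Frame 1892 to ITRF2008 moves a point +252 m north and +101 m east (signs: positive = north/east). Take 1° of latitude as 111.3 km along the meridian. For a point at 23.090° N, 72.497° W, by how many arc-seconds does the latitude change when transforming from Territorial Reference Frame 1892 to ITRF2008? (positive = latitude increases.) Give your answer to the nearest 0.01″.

Δφ = 8.15″

1° of latitude = 111.3 km, so Δφ = 252.0 / 111300 = 0.0022642° = 8.151″.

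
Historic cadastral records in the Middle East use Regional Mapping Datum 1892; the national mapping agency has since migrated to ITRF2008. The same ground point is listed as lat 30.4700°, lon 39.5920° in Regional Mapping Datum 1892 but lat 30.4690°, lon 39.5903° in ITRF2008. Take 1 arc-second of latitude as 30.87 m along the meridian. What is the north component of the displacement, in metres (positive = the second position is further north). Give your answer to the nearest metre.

Δφ = 30.4690° − 30.4700° = -0.0010°; Δλ = 39.5903° − 39.5920° = -0.0017°.
1° of latitude = 3600 × 30.87 = 111132 m.
ΔN = Δφ × 111132 = -111.1 m; ΔE = Δλ × 111132 × cos(30.4700°) = -0.0017 × 111132 × 0.861895 = -162.8 m.

ΔN = -111 m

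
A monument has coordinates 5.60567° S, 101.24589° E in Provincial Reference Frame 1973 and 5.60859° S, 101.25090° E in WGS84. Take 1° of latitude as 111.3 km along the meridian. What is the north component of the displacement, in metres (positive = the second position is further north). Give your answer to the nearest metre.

ΔN = -325 m

Δφ = -5.60859° − -5.60567° = -0.00292°; Δλ = 101.25090° − 101.24589° = +0.00501°.
ΔN = Δφ × 111300 = -325.0 m; ΔE = Δλ × 111300 × cos(-5.60567°) = +0.00501 × 111300 × 0.995218 = 554.9 m.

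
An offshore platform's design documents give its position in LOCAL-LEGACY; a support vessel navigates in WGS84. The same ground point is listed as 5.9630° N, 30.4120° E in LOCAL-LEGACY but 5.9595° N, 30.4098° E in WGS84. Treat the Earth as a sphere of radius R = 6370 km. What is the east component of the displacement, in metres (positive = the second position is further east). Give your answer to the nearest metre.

ΔE = -243 m

Δφ = 5.9595° − 5.9630° = -0.0035°; Δλ = 30.4098° − 30.4120° = -0.0022°.
1° along a meridian = πR/180 = 111177 m.
ΔN = Δφ × 111177 = -389.1 m; ΔE = Δλ × 111177 × cos(5.9630°) = -0.0022 × 111177 × 0.994589 = -243.3 m.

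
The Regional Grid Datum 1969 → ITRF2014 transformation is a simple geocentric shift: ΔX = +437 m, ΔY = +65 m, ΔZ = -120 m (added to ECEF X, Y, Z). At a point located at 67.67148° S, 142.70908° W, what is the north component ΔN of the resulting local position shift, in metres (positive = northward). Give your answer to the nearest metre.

ΔN = -404 m

The local north axis is (−sin φ cos λ, −sin φ sin λ, cos φ), giving ΔN = -321.596 − 36.428 − 45.590 = -403.61 m.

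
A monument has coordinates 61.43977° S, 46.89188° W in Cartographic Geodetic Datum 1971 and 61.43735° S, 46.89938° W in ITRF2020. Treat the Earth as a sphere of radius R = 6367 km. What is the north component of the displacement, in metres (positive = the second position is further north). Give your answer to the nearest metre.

Δφ = -61.43735° − -61.43977° = +0.00242°; Δλ = -46.89938° − -46.89188° = -0.00750°.
1° along a meridian = πR/180 = 111125 m.
ΔN = Δφ × 111125 = 268.9 m; ΔE = Δλ × 111125 × cos(-61.43977°) = -0.00750 × 111125 × 0.478082 = -398.5 m.

ΔN = 269 m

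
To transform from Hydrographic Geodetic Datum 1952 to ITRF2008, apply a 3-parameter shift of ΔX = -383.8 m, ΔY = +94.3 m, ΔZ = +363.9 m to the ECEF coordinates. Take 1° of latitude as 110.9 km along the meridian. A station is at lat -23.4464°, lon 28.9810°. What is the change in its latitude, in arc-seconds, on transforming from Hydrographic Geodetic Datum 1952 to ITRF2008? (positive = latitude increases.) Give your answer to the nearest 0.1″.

sin φ = -0.397891, cos φ = 0.917433, sin λ = 0.484520, cos λ = 0.874780.
North component: ΔN = −sin φ cos λ·ΔX − sin φ sin λ·ΔY + cos φ·ΔZ = −(-0.397891)(0.874780)(-383.8) − (-0.397891)(0.484520)(94.3) + (0.917433)(363.9) = 218.45 m.
1° of latitude spans 110900 m, so Δφ = 218.45 / 110900 × 3600 = 7.091″.

Δφ = 7.1″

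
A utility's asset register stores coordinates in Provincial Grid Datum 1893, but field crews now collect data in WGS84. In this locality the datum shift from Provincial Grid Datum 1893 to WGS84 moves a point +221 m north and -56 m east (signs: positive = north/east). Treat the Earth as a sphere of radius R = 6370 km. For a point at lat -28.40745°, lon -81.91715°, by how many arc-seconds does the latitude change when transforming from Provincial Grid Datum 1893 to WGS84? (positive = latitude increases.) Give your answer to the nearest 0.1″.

Δφ = 7.2″

On a sphere of radius R, 1 rad of latitude = R, so Δφ = ΔN / R = 221.0 / 6370000 = 3.4694e-05 rad = 7.156″.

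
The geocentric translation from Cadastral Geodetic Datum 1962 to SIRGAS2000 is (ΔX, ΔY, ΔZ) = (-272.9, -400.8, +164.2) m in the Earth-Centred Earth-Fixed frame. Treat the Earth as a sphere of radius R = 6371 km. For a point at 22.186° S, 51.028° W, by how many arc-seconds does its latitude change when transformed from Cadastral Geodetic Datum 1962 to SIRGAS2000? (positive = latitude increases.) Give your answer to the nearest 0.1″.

Δφ = 6.6″

sin φ = -0.377615, cos φ = 0.925963, sin λ = -0.777453, cos λ = 0.628941.
North component: ΔN = −sin φ cos λ·ΔX − sin φ sin λ·ΔY + cos φ·ΔZ = −(-0.377615)(0.628941)(-272.9) − (-0.377615)(-0.777453)(-400.8) + (0.925963)(164.2) = 204.90 m.
1° of latitude spans πR/180 = 111195 m, so Δφ = 204.90 / 111195 × 3600 = 6.634″.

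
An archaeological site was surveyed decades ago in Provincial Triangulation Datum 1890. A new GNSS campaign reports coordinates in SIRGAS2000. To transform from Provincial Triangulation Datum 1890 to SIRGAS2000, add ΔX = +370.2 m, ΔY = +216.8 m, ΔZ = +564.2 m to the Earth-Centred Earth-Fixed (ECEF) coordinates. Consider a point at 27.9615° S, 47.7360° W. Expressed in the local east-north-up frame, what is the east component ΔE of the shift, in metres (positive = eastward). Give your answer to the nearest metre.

At φ = -27.9615°, λ = -47.7360°: sin φ = -0.468878, cos φ = 0.883263, sin λ = -0.740054, cos λ = 0.672548.
ΔE = −sin λ·ΔX + cos λ·ΔY = −(-0.740054)·(370.2) + (0.672548)·(216.8) = 419.78 m.

ΔE = 420 m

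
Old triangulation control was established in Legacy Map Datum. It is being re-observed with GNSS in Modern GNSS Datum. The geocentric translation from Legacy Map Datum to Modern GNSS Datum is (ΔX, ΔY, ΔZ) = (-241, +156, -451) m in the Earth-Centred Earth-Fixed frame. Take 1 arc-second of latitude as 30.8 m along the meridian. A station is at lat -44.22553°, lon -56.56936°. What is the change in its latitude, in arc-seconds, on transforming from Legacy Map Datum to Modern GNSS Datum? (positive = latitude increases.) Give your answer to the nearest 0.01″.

sin φ = -0.697484, cos φ = 0.716600, sin λ = -0.834553, cos λ = 0.550927.
North component: ΔN = −sin φ cos λ·ΔX − sin φ sin λ·ΔY + cos φ·ΔZ = −(-0.697484)(0.550927)(-241) − (-0.697484)(-0.834553)(156) + (0.716600)(-451) = -506.60 m.
1° of latitude spans 3600 × 30.80 = 110880 m, so Δφ = -506.60 / 110880 × 3600 = -16.448″.

Δφ = -16.45″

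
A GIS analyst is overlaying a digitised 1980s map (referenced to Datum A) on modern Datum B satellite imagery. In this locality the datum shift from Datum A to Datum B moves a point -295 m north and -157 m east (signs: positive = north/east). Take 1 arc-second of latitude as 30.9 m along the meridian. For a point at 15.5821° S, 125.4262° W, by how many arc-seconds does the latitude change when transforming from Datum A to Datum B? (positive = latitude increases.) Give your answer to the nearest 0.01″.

1″ of latitude = 30.90 m, so Δφ = -295.0 / 30.90 = -9.547″.

Δφ = -9.55″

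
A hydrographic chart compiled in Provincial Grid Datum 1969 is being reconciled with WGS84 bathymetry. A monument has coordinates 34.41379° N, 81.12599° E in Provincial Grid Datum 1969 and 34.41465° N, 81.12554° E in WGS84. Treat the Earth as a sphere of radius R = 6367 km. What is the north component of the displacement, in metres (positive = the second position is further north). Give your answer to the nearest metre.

ΔN = 96 m

Δφ = 34.41465° − 34.41379° = +0.00086°; Δλ = 81.12554° − 81.12599° = -0.00045°.
1° along a meridian = πR/180 = 111125 m.
ΔN = Δφ × 111125 = 95.6 m; ΔE = Δλ × 111125 × cos(34.41379°) = -0.00045 × 111125 × 0.824977 = -41.3 m.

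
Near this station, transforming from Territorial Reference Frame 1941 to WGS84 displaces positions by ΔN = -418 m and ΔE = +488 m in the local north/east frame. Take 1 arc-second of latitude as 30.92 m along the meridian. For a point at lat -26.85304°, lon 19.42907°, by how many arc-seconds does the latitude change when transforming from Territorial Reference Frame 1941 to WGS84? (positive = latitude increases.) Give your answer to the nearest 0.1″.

Δφ = -13.5″

1″ of latitude = 30.92 m, so Δφ = -418.0 / 30.92 = -13.519″.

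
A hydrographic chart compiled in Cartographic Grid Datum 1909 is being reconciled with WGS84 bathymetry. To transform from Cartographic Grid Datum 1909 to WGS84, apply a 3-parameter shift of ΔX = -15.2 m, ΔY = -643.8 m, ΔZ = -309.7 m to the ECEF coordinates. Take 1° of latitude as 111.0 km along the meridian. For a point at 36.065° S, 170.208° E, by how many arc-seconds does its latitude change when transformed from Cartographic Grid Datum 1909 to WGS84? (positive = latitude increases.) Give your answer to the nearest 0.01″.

Δφ = -9.92″

sin φ = -0.588703, cos φ = 0.808350, sin λ = 0.170072, cos λ = -0.985432.
North component: ΔN = −sin φ cos λ·ΔX − sin φ sin λ·ΔY + cos φ·ΔZ = −(-0.588703)(-0.985432)(-15.2) − (-0.588703)(0.170072)(-643.8) + (0.808350)(-309.7) = -305.99 m.
1° of latitude spans 111000 m, so Δφ = -305.99 / 111000 × 3600 = -9.924″.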